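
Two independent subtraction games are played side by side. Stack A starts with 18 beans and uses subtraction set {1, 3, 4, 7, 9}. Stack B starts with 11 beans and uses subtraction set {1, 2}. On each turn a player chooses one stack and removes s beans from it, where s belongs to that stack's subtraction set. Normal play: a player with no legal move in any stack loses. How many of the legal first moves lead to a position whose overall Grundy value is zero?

Stack A, S = {1, 3, 4, 7, 9}:
G(0) = 0
G(1) = mex{0} = 1
G(2) = mex{1} = 0
G(3) = mex{0,0} = 1
G(4) = mex{1,1,0} = 2
G(5) = mex{2,0,1} = 3
G(6) = mex{3,1,0} = 2
G(7) = mex{2,2,1,0} = 3
G(8) = mex{3,3,2,1} = 0
G(9) = mex{0,2,3,0,0} = 1
G(10) = mex{1,3,2,1,1} = 0
G(11) = mex{0,0,3,2,0} = 1
G(12) = mex{1,1,0,3,1} = 2
G(13) = mex{2,0,1,2,2} = 3
G(14) = mex{3,1,0,3,3} = 2
G(15) = mex{2,2,1,0,2} = 3
G(16) = mex{3,3,2,1,3} = 0
G(17) = mex{0,2,3,0,0} = 1
G(18) = mex{1,3,2,1,1} = 0
G_A(18) = 0.
Stack B, S = {1, 2}:
G(0) = 0
G(1) = mex{0} = 1
G(2) = mex{1,0} = 2
G(3) = mex{2,1} = 0
G(4) = mex{0,2} = 1
G(5) = mex{1,0} = 2
G(6) = mex{2,1} = 0
G(7) = mex{0,2} = 1
G(8) = mex{1,0} = 2
G(9) = mex{2,1} = 0
G(10) = mex{0,2} = 1
G(11) = mex{1,0} = 2
G_B(11) = 2.
Combined Grundy value = 0 ⊕ 2 = 2.
A winning move leaves total XOR = 0, i.e. changes one component's Grundy value g to g ⊕ X where X is the current total.
Stack A: need g' = 0⊕2 = 2. Options: 18−1→G=1, 18−3→G=3, 18−4→G=2, 18−7→G=1, 18−9→G=1. Hits: 1.
Stack B: need g' = 2⊕2 = 0. Options: 11−1→G=1, 11−2→G=0. Hits: 1.

2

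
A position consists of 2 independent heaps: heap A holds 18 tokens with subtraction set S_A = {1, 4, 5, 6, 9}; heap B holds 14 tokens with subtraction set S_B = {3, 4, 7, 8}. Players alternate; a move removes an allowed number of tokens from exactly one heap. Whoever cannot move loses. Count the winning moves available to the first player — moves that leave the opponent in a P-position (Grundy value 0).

Heap A, S = {1, 4, 5, 6, 9}:
G(0) = 0
G(1) = mex{0} = 1
G(2) = mex{1} = 0
G(3) = mex{0} = 1
G(4) = mex{1,0} = 2
G(5) = mex{2,1,0} = 3
G(6) = mex{3,0,1,0} = 2
G(7) = mex{2,1,0,1} = 3
G(8) = mex{3,2,1,0} = 4
G(9) = mex{4,3,2,1,0} = 5
G(10) = mex{5,2,3,2,1} = 0
G(11) = mex{0,3,2,3,0} = 1
G(12) = mex{1,4,3,2,1} = 0
G(13) = mex{0,5,4,3,2} = 1
G(14) = mex{1,0,5,4,3} = 2
G(15) = mex{2,1,0,5,2} = 3
G(16) = mex{3,0,1,0,3} = 2
G(17) = mex{2,1,0,1,4} = 3
G(18) = mex{3,2,1,0,5} = 4
G_A(18) = 4.
Heap B, S = {3, 4, 7, 8}:
G(0) = 0
G(1) = mex{} = 0
G(2) = mex{} = 0
G(3) = mex{0} = 1
G(4) = mex{0,0} = 1
G(5) = mex{0,0} = 1
G(6) = mex{1,0} = 2
G(7) = mex{1,1,0} = 2
G(8) = mex{1,1,0,0} = 2
G(9) = mex{2,1,0,0} = 3
G(10) = mex{2,2,1,0} = 3
G(11) = mex{2,2,1,1} = 0
G(12) = mex{3,2,1,1} = 0
G(13) = mex{3,3,2,1} = 0
G(14) = mex{0,3,2,2} = 1
G_B(14) = 1.
Combined Grundy value = 4 ⊕ 1 = 5.
A winning move leaves total XOR = 0, i.e. changes one component's Grundy value g to g ⊕ X where X is the current total.
Heap A: need g' = 4⊕5 = 1. Options: 18−1→G=3, 18−4→G=2, 18−5→G=1, 18−6→G=0, 18−9→G=5. Hits: 1.
Heap B: need g' = 1⊕5 = 4. Options: 14−3→G=0, 14−4→G=3, 14−7→G=2, 14−8→G=2. Hits: 0.

1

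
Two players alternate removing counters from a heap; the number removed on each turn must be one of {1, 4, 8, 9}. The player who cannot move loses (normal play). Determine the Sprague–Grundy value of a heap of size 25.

1

G(0) = 0
G(1) = mex{0} = 1
G(2) = mex{1} = 0
G(3) = mex{0} = 1
G(4) = mex{1,0} = 2
G(5) = mex{2,1} = 0
G(6) = mex{0,0} = 1
G(7) = mex{1,1} = 0
G(8) = mex{0,2,0} = 1
G(9) = mex{1,0,1,0} = 2
G(10) = mex{2,1,0,1} = 3
G(11) = mex{3,0,1,0} = 2
G(12) = mex{2,1,2,1} = 0
G(13) = mex{0,2,0,2} = 1
G(14) = mex{1,3,1,0} = 2
G(15) = mex{2,2,0,1} = 3
G(16) = mex{3,0,1,0} = 2
G(17) = mex{2,1,2,1} = 0
G(18) = mex{0,2,3,2} = 1
G(19) = mex{1,3,2,3} = 0
G(20) = mex{0,2,0,2} = 1
G(21) = mex{1,0,1,0} = 2
G(22) = mex{2,1,2,1} = 0
G(23) = mex{0,0,3,2} = 1
G(24) = mex{1,1,2,3} = 0
G(25) = mex{0,2,0,2} = 1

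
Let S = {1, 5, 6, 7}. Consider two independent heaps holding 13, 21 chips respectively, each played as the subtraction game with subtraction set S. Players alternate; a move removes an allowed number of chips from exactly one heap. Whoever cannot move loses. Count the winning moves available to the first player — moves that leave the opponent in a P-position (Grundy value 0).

2

All heaps use S = {1, 5, 6, 7}:
G(0) = 0
G(1) = mex{0} = 1
G(2) = mex{1} = 0
G(3) = mex{0} = 1
G(4) = mex{1} = 0
G(5) = mex{0,0} = 1
G(6) = mex{1,1,0} = 2
G(7) = mex{2,0,1,0} = 3
G(8) = mex{3,1,0,1} = 2
G(9) = mex{2,0,1,0} = 3
G(10) = mex{3,1,0,1} = 2
G(11) = mex{2,2,1,0} = 3
G(12) = mex{3,3,2,1} = 0
G(13) = mex{0,2,3,2} = 1
G(14) = mex{1,3,2,3} = 0
G(15) = mex{0,2,3,2} = 1
G(16) = mex{1,3,2,3} = 0
G(17) = mex{0,0,3,2} = 1
G(18) = mex{1,1,0,3} = 2
G(19) = mex{2,0,1,0} = 3
G(20) = mex{3,1,0,1} = 2
G(21) = mex{2,0,1,0} = 3
Heap A: G(13) = 1.
Heap B: G(21) = 3.
Combined Grundy value = 1 ⊕ 3 = 2.
A winning move leaves total XOR = 0, i.e. changes one component's Grundy value g to g ⊕ X where X is the current total.
Heap A: need g' = 1⊕2 = 3. Options: 13−1→G=0, 13−5→G=2, 13−6→G=3, 13−7→G=2. Hits: 1.
Heap B: need g' = 3⊕2 = 1. Options: 21−1→G=2, 21−5→G=0, 21−6→G=1, 21−7→G=0. Hits: 1.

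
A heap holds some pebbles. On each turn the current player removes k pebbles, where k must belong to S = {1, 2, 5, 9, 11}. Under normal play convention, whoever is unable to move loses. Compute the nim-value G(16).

0

n :  0  1  2  3  4  5  6  7  8  9 10 11 12 13 14 15 16
G :  0  1  2  0  1  2  0  1  2  3  0  1  2  0  1  2  0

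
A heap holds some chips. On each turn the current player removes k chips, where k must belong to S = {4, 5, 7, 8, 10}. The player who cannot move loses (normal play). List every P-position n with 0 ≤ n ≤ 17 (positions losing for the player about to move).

0, 1, 2, 3, 14, 15, 16, 17

G(0) = 0
G(1) = mex{} = 0
G(2) = mex{} = 0
G(3) = mex{} = 0
G(4) = mex{0} = 1
G(5) = mex{0,0} = 1
G(6) = mex{0,0} = 1
G(7) = mex{0,0,0} = 1
G(8) = mex{1,0,0,0} = 2
G(9) = mex{1,1,0,0} = 2
G(10) = mex{1,1,0,0,0} = 2
G(11) = mex{1,1,1,0,0} = 2
G(12) = mex{2,1,1,1,0} = 3
G(13) = mex{2,2,1,1,0} = 3
G(14) = mex{2,2,1,1,1} = 0
G(15) = mex{2,2,2,1,1} = 0
G(16) = mex{3,2,2,2,1} = 0
G(17) = mex{3,3,2,2,1} = 0
P-positions are exactly the n with G(n) = 0.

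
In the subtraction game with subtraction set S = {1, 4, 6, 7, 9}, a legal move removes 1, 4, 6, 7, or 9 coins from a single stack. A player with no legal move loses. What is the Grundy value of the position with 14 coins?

n :  0  1  2  3  4  5  6  7  8  9 10 11 12 13 14
G :  0  1  0  1  2  0  1  2  3  2  0  1  2  0  1

1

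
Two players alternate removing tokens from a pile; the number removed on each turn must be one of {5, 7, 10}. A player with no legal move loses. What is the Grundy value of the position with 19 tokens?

0

G(0) = 0
G(1) = mex{} = 0
G(2) = mex{} = 0
G(3) = mex{} = 0
G(4) = mex{} = 0
G(5) = mex{0} = 1
G(6) = mex{0} = 1
G(7) = mex{0,0} = 1
G(8) = mex{0,0} = 1
G(9) = mex{0,0} = 1
G(10) = mex{1,0,0} = 2
G(11) = mex{1,0,0} = 2
G(12) = mex{1,1,0} = 2
G(13) = mex{1,1,0} = 2
G(14) = mex{1,1,0} = 2
G(15) = mex{2,1,1} = 0
G(16) = mex{2,1,1} = 0
G(17) = mex{2,2,1} = 0
G(18) = mex{2,2,1} = 0
G(19) = mex{2,2,1} = 0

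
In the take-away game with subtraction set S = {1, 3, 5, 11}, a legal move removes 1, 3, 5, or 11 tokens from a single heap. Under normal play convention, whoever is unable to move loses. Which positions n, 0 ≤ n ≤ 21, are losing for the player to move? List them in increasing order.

0, 2, 4, 6, 8, 10, 12, 14, 16, 18, 20

n :  0  1  2  3  4  5  6  7  8  9 10 11 12 13 14 15 16 17 18 19 20 21
G :  0  1  0  1  0  1  0  1  0  1  0  1  0  1  0  1  0  1  0  1  0  1
P-positions are exactly the n with G(n) = 0.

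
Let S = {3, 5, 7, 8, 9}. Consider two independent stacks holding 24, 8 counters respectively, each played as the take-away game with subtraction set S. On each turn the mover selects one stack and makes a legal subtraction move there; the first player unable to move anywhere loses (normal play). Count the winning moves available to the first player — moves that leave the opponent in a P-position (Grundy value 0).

All stacks use S = {3, 5, 7, 8, 9}:
G(0) = 0
G(1) = mex{} = 0
G(2) = mex{} = 0
G(3) = mex{0} = 1
G(4) = mex{0} = 1
G(5) = mex{0,0} = 1
G(6) = mex{1,0} = 2
G(7) = mex{1,0,0} = 2
G(8) = mex{1,1,0,0} = 2
G(9) = mex{2,1,0,0,0} = 3
G(10) = mex{2,1,1,0,0} = 3
G(11) = mex{2,2,1,1,0} = 3
G(12) = mex{3,2,1,1,1} = 0
G(13) = mex{3,2,2,1,1} = 0
G(14) = mex{3,3,2,2,1} = 0
G(15) = mex{0,3,2,2,2} = 1
G(16) = mex{0,3,3,2,2} = 1
G(17) = mex{0,0,3,3,2} = 1
G(18) = mex{1,0,3,3,3} = 2
G(19) = mex{1,0,0,3,3} = 2
G(20) = mex{1,1,0,0,3} = 2
G(21) = mex{2,1,0,0,0} = 3
G(22) = mex{2,1,1,0,0} = 3
G(23) = mex{2,2,1,1,0} = 3
G(24) = mex{3,2,1,1,1} = 0
Stack A: G(24) = 0.
Stack B: G(8) = 2.
Combined Grundy value = 0 ⊕ 2 = 2.
A winning move leaves total XOR = 0, i.e. changes one component's Grundy value g to g ⊕ X where X is the current total.
Stack A: need g' = 0⊕2 = 2. Options: 24−3→G=3, 24−5→G=2, 24−7→G=1, 24−8→G=1, 24−9→G=1. Hits: 1.
Stack B: need g' = 2⊕2 = 0. Options: 8−3→G=1, 8−5→G=1, 8−7→G=0, 8−8→G=0. Hits: 2.

3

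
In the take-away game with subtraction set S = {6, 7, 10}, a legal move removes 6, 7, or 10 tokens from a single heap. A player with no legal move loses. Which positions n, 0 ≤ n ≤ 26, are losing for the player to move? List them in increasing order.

0, 1, 2, 3, 4, 5, 16, 17, 18, 19, 20, 21

n :  0  1  2  3  4  5  6  7  8  9 10 11 12 13 14 15 16 17 18 19 20 21 22 23 24 25 26
G :  0  0  0  0  0  0  1  1  1  1  1  1  2  2  2  2  0  0  0  0  0  0  1  1  1  1  1
P-positions are exactly the n with G(n) = 0.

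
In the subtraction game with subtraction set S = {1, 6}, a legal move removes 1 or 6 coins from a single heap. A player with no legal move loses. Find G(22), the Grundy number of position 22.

n :  0  1  2  3  4  5  6  7  8  9 10 11 12 13 14 15 16 17 18 19 20 21 22
G :  0  1  0  1  0  1  2  0  1  0  1  0  1  2  0  1  0  1  0  1  2  0  1

1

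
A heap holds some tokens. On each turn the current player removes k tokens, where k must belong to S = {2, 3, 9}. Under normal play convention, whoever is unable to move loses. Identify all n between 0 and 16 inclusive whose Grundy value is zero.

0, 1, 5, 6, 11, 12, 16

G(0) = 0
G(1) = mex{} = 0
G(2) = mex{0} = 1
G(3) = mex{0,0} = 1
G(4) = mex{1,0} = 2
G(5) = mex{1,1} = 0
G(6) = mex{2,1} = 0
G(7) = mex{0,2} = 1
G(8) = mex{0,0} = 1
G(9) = mex{1,0,0} = 2
G(10) = mex{1,1,0} = 2
G(11) = mex{2,1,1} = 0
G(12) = mex{2,2,1} = 0
G(13) = mex{0,2,2} = 1
G(14) = mex{0,0,0} = 1
G(15) = mex{1,0,0} = 2
G(16) = mex{1,1,1} = 0
P-positions are exactly the n with G(n) = 0.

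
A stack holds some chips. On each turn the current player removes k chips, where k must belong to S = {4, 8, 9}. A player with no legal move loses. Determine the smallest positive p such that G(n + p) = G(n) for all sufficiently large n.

G(0) = 0
G(1) = mex{} = 0
G(2) = mex{} = 0
G(3) = mex{} = 0
G(4) = mex{0} = 1
G(5) = mex{0} = 1
G(6) = mex{0} = 1
G(7) = mex{0} = 1
G(8) = mex{1,0} = 2
G(9) = mex{1,0,0} = 2
G(10) = mex{1,0,0} = 2
G(11) = mex{1,0,0} = 2
G(12) = mex{2,1,0} = 3
G(13) = mex{2,1,1} = 0
G(14) = mex{2,1,1} = 0
G(15) = mex{2,1,1} = 0
G(16) = mex{3,2,1} = 0
G(17) = mex{0,2,2} = 1
G(18) = mex{0,2,2} = 1
G(19) = mex{0,2,2} = 1
G(20) = mex{0,3,2} = 1
G(21) = mex{1,0,3} = 2
G(22) = mex{1,0,0} = 2
G(23) = mex{1,0,0} = 2
G(24) = mex{1,0,0} = 2
G(25) = mex{2,1,0} = 3
G(26) = mex{2,1,1} = 0
G(27) = mex{2,1,1} = 0
G(n+13) = G(n) holds for n = 0,…,8 (a full window of length max(S) = 9), so the sequence is purely periodic with period 13.

13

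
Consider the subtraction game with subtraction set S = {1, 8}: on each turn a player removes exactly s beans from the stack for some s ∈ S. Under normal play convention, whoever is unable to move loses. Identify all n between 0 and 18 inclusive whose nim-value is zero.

n :  0  1  2  3  4  5  6  7  8  9 10 11 12 13 14 15 16 17 18
G :  0  1  0  1  0  1  0  1  2  0  1  0  1  0  1  0  1  2  0
P-positions are exactly the n with G(n) = 0.

0, 2, 4, 6, 9, 11, 13, 15, 18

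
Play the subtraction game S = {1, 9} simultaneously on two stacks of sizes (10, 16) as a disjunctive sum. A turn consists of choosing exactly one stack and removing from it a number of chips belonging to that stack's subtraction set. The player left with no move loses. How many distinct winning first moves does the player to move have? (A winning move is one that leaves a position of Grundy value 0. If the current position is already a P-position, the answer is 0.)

0

All stacks use S = {1, 9}:
n :  0  1  2  3  4  5  6  7  8  9 10 11 12 13 14 15 16
G :  0  1  0  1  0  1  0  1  0  1  0  1  0  1  0  1  0
Stack A: G(10) = 0.
Stack B: G(16) = 0.
Combined Grundy value = 0 ⊕ 0 = 0.
A winning move leaves total XOR = 0, i.e. changes one component's Grundy value g to g ⊕ X where X is the current total.
Stack A: target g' = 0⊕0 = 0, but every legal move changes the Grundy value (mex property), so 0 moves.
Stack B: target g' = 0⊕0 = 0, but every legal move changes the Grundy value (mex property), so 0 moves.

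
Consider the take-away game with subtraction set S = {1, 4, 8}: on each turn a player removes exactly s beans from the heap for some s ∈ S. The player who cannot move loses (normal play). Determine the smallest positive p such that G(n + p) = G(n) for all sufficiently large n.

12

n :  0  1  2  3  4  5  6  7  8  9 10 11 12 13 14 15 16 17 18 19 20 21 22 23 24 25
G :  0  1  0  1  2  0  1  0  1  2  3  2  0  1  0  1  2  0  1  0  1  2  3  2  0  1
G(n+12) = G(n) holds for n = 0,…,7 (a full window of length max(S) = 8), so the sequence is purely periodic with period 12.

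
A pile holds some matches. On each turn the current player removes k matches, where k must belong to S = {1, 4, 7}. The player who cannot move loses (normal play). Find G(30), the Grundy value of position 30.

1

n :  0  1  2  3  4  5  6  7  8  9 10 11 12 13 14 15 16 17 18 19 20 21 22 23 24 25 26 27 28 29 30
G :  0  1  0  1  2  0  1  2  0  1  0  1  2  0  1  2  0  1  0  1  2  0  1  2  0  1  0  1  2  0  1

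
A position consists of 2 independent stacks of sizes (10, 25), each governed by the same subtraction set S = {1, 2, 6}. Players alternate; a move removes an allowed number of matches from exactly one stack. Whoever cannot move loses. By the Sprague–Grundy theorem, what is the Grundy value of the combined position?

1

All stacks use S = {1, 2, 6}:
n :  0  1  2  3  4  5  6  7  8  9 10 11 12 13 14 15 16 17 18 19 20 21 22 23 24 25
G :  0  1  2  0  1  2  3  0  1  2  0  1  2  3  0  1  2  0  1  2  3  0  1  2  0  1
Stack A: G(10) = 0.
Stack B: G(25) = 1.
Combined Grundy value = 0 ⊕ 1 = 1.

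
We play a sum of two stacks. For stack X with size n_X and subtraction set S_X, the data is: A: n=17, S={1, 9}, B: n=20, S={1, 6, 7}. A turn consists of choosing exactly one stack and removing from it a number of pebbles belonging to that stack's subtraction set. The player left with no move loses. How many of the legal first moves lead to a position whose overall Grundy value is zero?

Stack A, S = {1, 9}:
G(0) = 0
G(1) = mex{0} = 1
G(2) = mex{1} = 0
G(3) = mex{0} = 1
G(4) = mex{1} = 0
G(5) = mex{0} = 1
G(6) = mex{1} = 0
G(7) = mex{0} = 1
G(8) = mex{1} = 0
G(9) = mex{0,0} = 1
G(10) = mex{1,1} = 0
G(11) = mex{0,0} = 1
G(12) = mex{1,1} = 0
G(13) = mex{0,0} = 1
G(14) = mex{1,1} = 0
G(15) = mex{0,0} = 1
G(16) = mex{1,1} = 0
G(17) = mex{0,0} = 1
G_A(17) = 1.
Stack B, S = {1, 6, 7}:
G(0) = 0
G(1) = mex{0} = 1
G(2) = mex{1} = 0
G(3) = mex{0} = 1
G(4) = mex{1} = 0
G(5) = mex{0} = 1
G(6) = mex{1,0} = 2
G(7) = mex{2,1,0} = 3
G(8) = mex{3,0,1} = 2
G(9) = mex{2,1,0} = 3
G(10) = mex{3,0,1} = 2
G(11) = mex{2,1,0} = 3
G(12) = mex{3,2,1} = 0
G(13) = mex{0,3,2} = 1
G(14) = mex{1,2,3} = 0
G(15) = mex{0,3,2} = 1
G(16) = mex{1,2,3} = 0
G(17) = mex{0,3,2} = 1
G(18) = mex{1,0,3} = 2
G(19) = mex{2,1,0} = 3
G(20) = mex{3,0,1} = 2
G_B(20) = 2.
Combined Grundy value = 1 ⊕ 2 = 3.
A winning move leaves total XOR = 0, i.e. changes one component's Grundy value g to g ⊕ X where X is the current total.
Stack A: need g' = 1⊕3 = 2. Options: 17−1→G=0, 17−9→G=0. Hits: 0.
Stack B: need g' = 2⊕3 = 1. Options: 20−1→G=3, 20−6→G=0, 20−7→G=1. Hits: 1.

1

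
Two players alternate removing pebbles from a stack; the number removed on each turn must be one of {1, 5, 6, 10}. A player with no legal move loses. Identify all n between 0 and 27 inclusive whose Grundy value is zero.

0, 2, 4, 11, 13, 15, 22, 24, 26

G(0) = 0
G(1) = mex{0} = 1
G(2) = mex{1} = 0
G(3) = mex{0} = 1
G(4) = mex{1} = 0
G(5) = mex{0,0} = 1
G(6) = mex{1,1,0} = 2
G(7) = mex{2,0,1} = 3
G(8) = mex{3,1,0} = 2
G(9) = mex{2,0,1} = 3
G(10) = mex{3,1,0,0} = 2
G(11) = mex{2,2,1,1} = 0
G(12) = mex{0,3,2,0} = 1
G(13) = mex{1,2,3,1} = 0
G(14) = mex{0,3,2,0} = 1
G(15) = mex{1,2,3,1} = 0
G(16) = mex{0,0,2,2} = 1
G(17) = mex{1,1,0,3} = 2
G(18) = mex{2,0,1,2} = 3
G(19) = mex{3,1,0,3} = 2
G(20) = mex{2,0,1,2} = 3
G(21) = mex{3,1,0,0} = 2
G(22) = mex{2,2,1,1} = 0
G(23) = mex{0,3,2,0} = 1
G(24) = mex{1,2,3,1} = 0
G(25) = mex{0,3,2,0} = 1
G(26) = mex{1,2,3,1} = 0
G(27) = mex{0,0,2,2} = 1
P-positions are exactly the n with G(n) = 0.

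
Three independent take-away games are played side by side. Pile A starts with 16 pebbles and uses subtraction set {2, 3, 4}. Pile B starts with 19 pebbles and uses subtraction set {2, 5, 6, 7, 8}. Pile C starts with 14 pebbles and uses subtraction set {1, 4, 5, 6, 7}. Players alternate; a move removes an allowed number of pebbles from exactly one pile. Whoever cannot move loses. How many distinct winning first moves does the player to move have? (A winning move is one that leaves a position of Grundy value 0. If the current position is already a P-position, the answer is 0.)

4

Pile A, S = {2, 3, 4}:
n :  0  1  2  3  4  5  6  7  8  9 10 11 12 13 14 15 16
G :  0  0  1  1  2  2  0  0  1  1  2  2  0  0  1  1  2
G_A(16) = 2.
Pile B, S = {2, 5, 6, 7, 8}:
n :  0  1  2  3  4  5  6  7  8  9 10 11 12 13 14 15 16 17 18 19
G :  0  0  1  1  0  2  1  3  2  2  3  3  4  0  0  1  1  0  2  1
G_B(19) = 1.
Pile C, S = {1, 4, 5, 6, 7}:
G(0) = 0
G(1) = mex{0} = 1
G(2) = mex{1} = 0
G(3) = mex{0} = 1
G(4) = mex{1,0} = 2
G(5) = mex{2,1,0} = 3
G(6) = mex{3,0,1,0} = 2
G(7) = mex{2,1,0,1,0} = 3
G(8) = mex{3,2,1,0,1} = 4
G(9) = mex{4,3,2,1,0} = 5
G(10) = mex{5,2,3,2,1} = 0
G(11) = mex{0,3,2,3,2} = 1
G(12) = mex{1,4,3,2,3} = 0
G(13) = mex{0,5,4,3,2} = 1
G(14) = mex{1,0,5,4,3} = 2
G_C(14) = 2.
Combined Grundy value = 2 ⊕ 1 ⊕ 2 = 1.
A winning move leaves total XOR = 0, i.e. changes one component's Grundy value g to g ⊕ X where X is the current total.
Pile A: need g' = 2⊕1 = 3. Options: 16−2→G=1, 16−3→G=0, 16−4→G=0. Hits: 0.
Pile B: need g' = 1⊕1 = 0. Options: 19−2→G=0, 19−5→G=0, 19−6→G=0, 19−7→G=4, 19−8→G=3. Hits: 3.
Pile C: need g' = 2⊕1 = 3. Options: 14−1→G=1, 14−4→G=0, 14−5→G=5, 14−6→G=4, 14−7→G=3. Hits: 1.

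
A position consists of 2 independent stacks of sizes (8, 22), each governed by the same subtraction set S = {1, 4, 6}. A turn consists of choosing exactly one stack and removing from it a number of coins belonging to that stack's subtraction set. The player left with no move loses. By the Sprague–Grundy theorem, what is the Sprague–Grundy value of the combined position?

All stacks use S = {1, 4, 6}:
G(0) = 0
G(1) = mex{0} = 1
G(2) = mex{1} = 0
G(3) = mex{0} = 1
G(4) = mex{1,0} = 2
G(5) = mex{2,1} = 0
G(6) = mex{0,0,0} = 1
G(7) = mex{1,1,1} = 0
G(8) = mex{0,2,0} = 1
G(9) = mex{1,0,1} = 2
G(10) = mex{2,1,2} = 0
G(11) = mex{0,0,0} = 1
G(12) = mex{1,1,1} = 0
G(13) = mex{0,2,0} = 1
G(14) = mex{1,0,1} = 2
G(15) = mex{2,1,2} = 0
G(16) = mex{0,0,0} = 1
G(17) = mex{1,1,1} = 0
G(18) = mex{0,2,0} = 1
G(19) = mex{1,0,1} = 2
G(20) = mex{2,1,2} = 0
G(21) = mex{0,0,0} = 1
G(22) = mex{1,1,1} = 0
Stack A: G(8) = 1.
Stack B: G(22) = 0.
Combined Grundy value = 1 ⊕ 0 = 1.

1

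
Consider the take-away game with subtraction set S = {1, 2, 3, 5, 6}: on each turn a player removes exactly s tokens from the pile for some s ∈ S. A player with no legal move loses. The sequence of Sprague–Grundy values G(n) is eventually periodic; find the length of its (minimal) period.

G(0) = 0
G(1) = mex{0} = 1
G(2) = mex{1,0} = 2
G(3) = mex{2,1,0} = 3
G(4) = mex{3,2,1} = 0
G(5) = mex{0,3,2,0} = 1
G(6) = mex{1,0,3,1,0} = 2
G(7) = mex{2,1,0,2,1} = 3
G(8) = mex{3,2,1,3,2} = 0
G(9) = mex{0,3,2,0,3} = 1
G(10) = mex{1,0,3,1,0} = 2
G(11) = mex{2,1,0,2,1} = 3
G(12) = mex{3,2,1,3,2} = 0
G(13) = mex{0,3,2,0,3} = 1
G(14) = mex{1,0,3,1,0} = 2
G(n+4) = G(n) holds for n = 0,…,5 (a full window of length max(S) = 6), so the sequence is purely periodic with period 4.

4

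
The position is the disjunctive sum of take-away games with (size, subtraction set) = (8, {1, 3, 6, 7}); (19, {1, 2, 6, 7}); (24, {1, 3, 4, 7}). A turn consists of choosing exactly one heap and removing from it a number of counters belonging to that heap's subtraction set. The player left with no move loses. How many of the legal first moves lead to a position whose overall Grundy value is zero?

Heap A, S = {1, 3, 6, 7}:
n : 0 1 2 3 4 5 6 7 8
G : 0 1 0 1 0 1 2 3 2
G_A(8) = 2.
Heap B, S = {1, 2, 6, 7}:
n :  0  1  2  3  4  5  6  7  8  9 10 11 12 13 14 15 16 17 18 19
G :  0  1  2  0  1  2  3  4  0  1  2  0  1  2  3  4  0  1  2  0
G_B(19) = 0.
Heap C, S = {1, 3, 4, 7}:
G(0) = 0
G(1) = mex{0} = 1
G(2) = mex{1} = 0
G(3) = mex{0,0} = 1
G(4) = mex{1,1,0} = 2
G(5) = mex{2,0,1} = 3
G(6) = mex{3,1,0} = 2
G(7) = mex{2,2,1,0} = 3
G(8) = mex{3,3,2,1} = 0
G(9) = mex{0,2,3,0} = 1
G(10) = mex{1,3,2,1} = 0
G(11) = mex{0,0,3,2} = 1
G(12) = mex{1,1,0,3} = 2
G(13) = mex{2,0,1,2} = 3
G(14) = mex{3,1,0,3} = 2
G(15) = mex{2,2,1,0} = 3
G(16) = mex{3,3,2,1} = 0
G(17) = mex{0,2,3,0} = 1
G(18) = mex{1,3,2,1} = 0
G(19) = mex{0,0,3,2} = 1
G(20) = mex{1,1,0,3} = 2
G(21) = mex{2,0,1,2} = 3
G(22) = mex{3,1,0,3} = 2
G(23) = mex{2,2,1,0} = 3
G(24) = mex{3,3,2,1} = 0
G_C(24) = 0.
Combined Grundy value = 2 ⊕ 0 ⊕ 0 = 2.
A winning move leaves total XOR = 0, i.e. changes one component's Grundy value g to g ⊕ X where X is the current total.
Heap A: need g' = 2⊕2 = 0. Options: 8−1→G=3, 8−3→G=1, 8−6→G=0, 8−7→G=1. Hits: 1.
Heap B: need g' = 0⊕2 = 2. Options: 19−1→G=2, 19−2→G=1, 19−6→G=2, 19−7→G=1. Hits: 2.
Heap C: need g' = 0⊕2 = 2. Options: 24−1→G=3, 24−3→G=3, 24−4→G=2, 24−7→G=1. Hits: 1.

4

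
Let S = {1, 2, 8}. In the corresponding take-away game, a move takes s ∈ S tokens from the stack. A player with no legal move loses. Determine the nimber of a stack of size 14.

n :  0  1  2  3  4  5  6  7  8  9 10 11 12 13 14
G :  0  1  2  0  1  2  0  1  2  0  1  2  0  1  2

2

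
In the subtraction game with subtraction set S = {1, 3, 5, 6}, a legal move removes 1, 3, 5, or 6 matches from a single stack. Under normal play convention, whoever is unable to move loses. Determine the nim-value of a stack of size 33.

0

n :  0  1  2  3  4  5  6  7  8  9 10 11 12 13 14 15 16 17 18 19 20 21 22 23 24 25 26 27 28 29 30 31 32 33
G :  0  1  0  1  0  1  2  3  2  3  2  0  1  0  1  0  1  2  3  2  3  2  0  1  0  1  0  1  2  3  2  3  2  0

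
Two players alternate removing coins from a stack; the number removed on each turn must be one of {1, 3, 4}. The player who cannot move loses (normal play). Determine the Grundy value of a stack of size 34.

2

G(0) = 0
G(1) = mex{0} = 1
G(2) = mex{1} = 0
G(3) = mex{0,0} = 1
G(4) = mex{1,1,0} = 2
G(5) = mex{2,0,1} = 3
G(6) = mex{3,1,0} = 2
G(7) = mex{2,2,1} = 0
G(8) = mex{0,3,2} = 1
G(9) = mex{1,2,3} = 0
G(10) = mex{0,0,2} = 1
G(11) = mex{1,1,0} = 2
G(12) = mex{2,0,1} = 3
G(13) = mex{3,1,0} = 2
G(14) = mex{2,2,1} = 0
G(15) = mex{0,3,2} = 1
G(16) = mex{1,2,3} = 0
G(17) = mex{0,0,2} = 1
G(18) = mex{1,1,0} = 2
G(19) = mex{2,0,1} = 3
G(20) = mex{3,1,0} = 2
G(21) = mex{2,2,1} = 0
G(22) = mex{0,3,2} = 1
G(23) = mex{1,2,3} = 0
G(24) = mex{0,0,2} = 1
G(25) = mex{1,1,0} = 2
G(26) = mex{2,0,1} = 3
G(27) = mex{3,1,0} = 2
G(28) = mex{2,2,1} = 0
G(29) = mex{0,3,2} = 1
G(30) = mex{1,2,3} = 0
G(31) = mex{0,0,2} = 1
G(32) = mex{1,1,0} = 2
G(33) = mex{2,0,1} = 3
G(34) = mex{3,1,0} = 2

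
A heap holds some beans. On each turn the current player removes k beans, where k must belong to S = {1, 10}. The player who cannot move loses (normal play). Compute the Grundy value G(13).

0

G(0) = 0
G(1) = mex{0} = 1
G(2) = mex{1} = 0
G(3) = mex{0} = 1
G(4) = mex{1} = 0
G(5) = mex{0} = 1
G(6) = mex{1} = 0
G(7) = mex{0} = 1
G(8) = mex{1} = 0
G(9) = mex{0} = 1
G(10) = mex{1,0} = 2
G(11) = mex{2,1} = 0
G(12) = mex{0,0} = 1
G(13) = mex{1,1} = 0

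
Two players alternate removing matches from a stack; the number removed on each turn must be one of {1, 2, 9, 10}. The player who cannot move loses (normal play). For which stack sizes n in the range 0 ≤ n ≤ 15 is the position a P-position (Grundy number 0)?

G(0) = 0
G(1) = mex{0} = 1
G(2) = mex{1,0} = 2
G(3) = mex{2,1} = 0
G(4) = mex{0,2} = 1
G(5) = mex{1,0} = 2
G(6) = mex{2,1} = 0
G(7) = mex{0,2} = 1
G(8) = mex{1,0} = 2
G(9) = mex{2,1,0} = 3
G(10) = mex{3,2,1,0} = 4
G(11) = mex{4,3,2,1} = 0
G(12) = mex{0,4,0,2} = 1
G(13) = mex{1,0,1,0} = 2
G(14) = mex{2,1,2,1} = 0
G(15) = mex{0,2,0,2} = 1
P-positions are exactly the n with G(n) = 0.

0, 3, 6, 11, 14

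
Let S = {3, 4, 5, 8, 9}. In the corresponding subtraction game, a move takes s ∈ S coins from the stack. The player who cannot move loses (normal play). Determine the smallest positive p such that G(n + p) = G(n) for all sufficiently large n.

12

G(0) = 0
G(1) = mex{} = 0
G(2) = mex{} = 0
G(3) = mex{0} = 1
G(4) = mex{0,0} = 1
G(5) = mex{0,0,0} = 1
G(6) = mex{1,0,0} = 2
G(7) = mex{1,1,0} = 2
G(8) = mex{1,1,1,0} = 2
G(9) = mex{2,1,1,0,0} = 3
G(10) = mex{2,2,1,0,0} = 3
G(11) = mex{2,2,2,1,0} = 3
G(12) = mex{3,2,2,1,1} = 0
G(13) = mex{3,3,2,1,1} = 0
G(14) = mex{3,3,3,2,1} = 0
G(15) = mex{0,3,3,2,2} = 1
G(16) = mex{0,0,3,2,2} = 1
G(17) = mex{0,0,0,3,2} = 1
G(18) = mex{1,0,0,3,3} = 2
G(19) = mex{1,1,0,3,3} = 2
G(20) = mex{1,1,1,0,3} = 2
G(21) = mex{2,1,1,0,0} = 3
G(22) = mex{2,2,1,0,0} = 3
G(23) = mex{2,2,2,1,0} = 3
G(24) = mex{3,2,2,1,1} = 0
G(25) = mex{3,3,2,1,1} = 0
G(n+12) = G(n) holds for n = 0,…,8 (a full window of length max(S) = 9), so the sequence is purely periodic with period 12.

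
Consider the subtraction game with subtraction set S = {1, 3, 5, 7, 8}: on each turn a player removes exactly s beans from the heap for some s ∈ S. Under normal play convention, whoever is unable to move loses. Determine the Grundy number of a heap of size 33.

G(0) = 0
G(1) = mex{0} = 1
G(2) = mex{1} = 0
G(3) = mex{0,0} = 1
G(4) = mex{1,1} = 0
G(5) = mex{0,0,0} = 1
G(6) = mex{1,1,1} = 0
G(7) = mex{0,0,0,0} = 1
G(8) = mex{1,1,1,1,0} = 2
G(9) = mex{2,0,0,0,1} = 3
G(10) = mex{3,1,1,1,0} = 2
G(11) = mex{2,2,0,0,1} = 3
G(12) = mex{3,3,1,1,0} = 2
G(13) = mex{2,2,2,0,1} = 3
G(14) = mex{3,3,3,1,0} = 2
G(15) = mex{2,2,2,2,1} = 0
G(16) = mex{0,3,3,3,2} = 1
G(17) = mex{1,2,2,2,3} = 0
G(18) = mex{0,0,3,3,2} = 1
G(19) = mex{1,1,2,2,3} = 0
G(20) = mex{0,0,0,3,2} = 1
G(21) = mex{1,1,1,2,3} = 0
G(22) = mex{0,0,0,0,2} = 1
G(23) = mex{1,1,1,1,0} = 2
G(24) = mex{2,0,0,0,1} = 3
G(25) = mex{3,1,1,1,0} = 2
G(26) = mex{2,2,0,0,1} = 3
G(27) = mex{3,3,1,1,0} = 2
G(28) = mex{2,2,2,0,1} = 3
G(29) = mex{3,3,3,1,0} = 2
G(30) = mex{2,2,2,2,1} = 0
G(31) = mex{0,3,3,3,2} = 1
G(32) = mex{1,2,2,2,3} = 0
G(33) = mex{0,0,3,3,2} = 1

1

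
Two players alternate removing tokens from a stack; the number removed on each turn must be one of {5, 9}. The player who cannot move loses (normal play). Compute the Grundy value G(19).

1

n :  0  1  2  3  4  5  6  7  8  9 10 11 12 13 14 15 16 17 18 19
G :  0  0  0  0  0  1  1  1  1  1  2  2  2  2  0  0  0  0  0  1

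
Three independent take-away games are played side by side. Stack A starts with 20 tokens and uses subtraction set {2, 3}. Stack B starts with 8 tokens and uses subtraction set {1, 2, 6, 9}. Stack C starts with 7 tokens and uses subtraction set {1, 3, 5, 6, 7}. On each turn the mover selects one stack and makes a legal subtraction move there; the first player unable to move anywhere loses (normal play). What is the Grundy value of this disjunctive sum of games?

Stack A, S = {2, 3}:
G(0) = 0
G(1) = mex{} = 0
G(2) = mex{0} = 1
G(3) = mex{0,0} = 1
G(4) = mex{1,0} = 2
G(5) = mex{1,1} = 0
G(6) = mex{2,1} = 0
G(7) = mex{0,2} = 1
G(8) = mex{0,0} = 1
G(9) = mex{1,0} = 2
G(10) = mex{1,1} = 0
G(11) = mex{2,1} = 0
G(12) = mex{0,2} = 1
G(13) = mex{0,0} = 1
G(14) = mex{1,0} = 2
G(15) = mex{1,1} = 0
G(16) = mex{2,1} = 0
G(17) = mex{0,2} = 1
G(18) = mex{0,0} = 1
G(19) = mex{1,0} = 2
G(20) = mex{1,1} = 0
G_A(20) = 0.
Stack B, S = {1, 2, 6, 9}:
n : 0 1 2 3 4 5 6 7 8
G : 0 1 2 0 1 2 3 0 1
G_B(8) = 1.
Stack C, S = {1, 3, 5, 6, 7}:
G(0) = 0
G(1) = mex{0} = 1
G(2) = mex{1} = 0
G(3) = mex{0,0} = 1
G(4) = mex{1,1} = 0
G(5) = mex{0,0,0} = 1
G(6) = mex{1,1,1,0} = 2
G(7) = mex{2,0,0,1,0} = 3
G_C(7) = 3.
Combined Grundy value = 0 ⊕ 1 ⊕ 3 = 2.

2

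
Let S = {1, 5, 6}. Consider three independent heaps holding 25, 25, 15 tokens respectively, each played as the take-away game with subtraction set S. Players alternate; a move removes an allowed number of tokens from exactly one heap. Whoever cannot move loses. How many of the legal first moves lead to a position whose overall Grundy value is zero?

All heaps use S = {1, 5, 6}:
G(0) = 0
G(1) = mex{0} = 1
G(2) = mex{1} = 0
G(3) = mex{0} = 1
G(4) = mex{1} = 0
G(5) = mex{0,0} = 1
G(6) = mex{1,1,0} = 2
G(7) = mex{2,0,1} = 3
G(8) = mex{3,1,0} = 2
G(9) = mex{2,0,1} = 3
G(10) = mex{3,1,0} = 2
G(11) = mex{2,2,1} = 0
G(12) = mex{0,3,2} = 1
G(13) = mex{1,2,3} = 0
G(14) = mex{0,3,2} = 1
G(15) = mex{1,2,3} = 0
G(16) = mex{0,0,2} = 1
G(17) = mex{1,1,0} = 2
G(18) = mex{2,0,1} = 3
G(19) = mex{3,1,0} = 2
G(20) = mex{2,0,1} = 3
G(21) = mex{3,1,0} = 2
G(22) = mex{2,2,1} = 0
G(23) = mex{0,3,2} = 1
G(24) = mex{1,2,3} = 0
G(25) = mex{0,3,2} = 1
Heap A: G(25) = 1.
Heap B: G(25) = 1.
Heap C: G(15) = 0.
Combined Grundy value = 1 ⊕ 1 ⊕ 0 = 0.
A winning move leaves total XOR = 0, i.e. changes one component's Grundy value g to g ⊕ X where X is the current total.
Heap A: target g' = 1⊕0 = 1, but every legal move changes the Grundy value (mex property), so 0 moves.
Heap B: target g' = 1⊕0 = 1, but every legal move changes the Grundy value (mex property), so 0 moves.
Heap C: target g' = 0⊕0 = 0, but every legal move changes the Grundy value (mex property), so 0 moves.

0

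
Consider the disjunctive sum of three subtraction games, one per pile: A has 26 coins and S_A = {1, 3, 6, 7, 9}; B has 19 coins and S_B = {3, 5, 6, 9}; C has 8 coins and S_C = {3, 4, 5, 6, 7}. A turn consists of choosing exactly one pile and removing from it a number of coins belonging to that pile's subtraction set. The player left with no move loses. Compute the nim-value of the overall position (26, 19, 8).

Pile A, S = {1, 3, 6, 7, 9}:
G(0) = 0
G(1) = mex{0} = 1
G(2) = mex{1} = 0
G(3) = mex{0,0} = 1
G(4) = mex{1,1} = 0
G(5) = mex{0,0} = 1
G(6) = mex{1,1,0} = 2
G(7) = mex{2,0,1,0} = 3
G(8) = mex{3,1,0,1} = 2
G(9) = mex{2,2,1,0,0} = 3
G(10) = mex{3,3,0,1,1} = 2
G(11) = mex{2,2,1,0,0} = 3
G(12) = mex{3,3,2,1,1} = 0
G(13) = mex{0,2,3,2,0} = 1
G(14) = mex{1,3,2,3,1} = 0
G(15) = mex{0,0,3,2,2} = 1
G(16) = mex{1,1,2,3,3} = 0
G(17) = mex{0,0,3,2,2} = 1
G(18) = mex{1,1,0,3,3} = 2
G(19) = mex{2,0,1,0,2} = 3
G(20) = mex{3,1,0,1,3} = 2
G(21) = mex{2,2,1,0,0} = 3
G(22) = mex{3,3,0,1,1} = 2
G(23) = mex{2,2,1,0,0} = 3
G(24) = mex{3,3,2,1,1} = 0
G(25) = mex{0,2,3,2,0} = 1
G(26) = mex{1,3,2,3,1} = 0
G_A(26) = 0.
Pile B, S = {3, 5, 6, 9}:
n :  0  1  2  3  4  5  6  7  8  9 10 11 12 13 14 15 16 17 18 19
G :  0  0  0  1  1  1  2  2  2  3  3  3  0  0  0  1  1  1  2  2
G_B(19) = 2.
Pile C, S = {3, 4, 5, 6, 7}:
G(0) = 0
G(1) = mex{} = 0
G(2) = mex{} = 0
G(3) = mex{0} = 1
G(4) = mex{0,0} = 1
G(5) = mex{0,0,0} = 1
G(6) = mex{1,0,0,0} = 2
G(7) = mex{1,1,0,0,0} = 2
G(8) = mex{1,1,1,0,0} = 2
G_C(8) = 2.
Combined Grundy value = 0 ⊕ 2 ⊕ 2 = 0.

0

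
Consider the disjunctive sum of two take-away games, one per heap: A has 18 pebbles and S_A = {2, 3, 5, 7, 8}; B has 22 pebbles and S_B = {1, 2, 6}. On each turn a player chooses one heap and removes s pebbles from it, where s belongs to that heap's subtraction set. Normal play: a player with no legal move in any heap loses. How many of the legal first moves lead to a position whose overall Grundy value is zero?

Heap A, S = {2, 3, 5, 7, 8}:
n :  0  1  2  3  4  5  6  7  8  9 10 11 12 13 14 15 16 17 18
G :  0  0  1  1  2  2  3  3  4  4  0  0  1  1  2  2  3  3  4
G_A(18) = 4.
Heap B, S = {1, 2, 6}:
G(0) = 0
G(1) = mex{0} = 1
G(2) = mex{1,0} = 2
G(3) = mex{2,1} = 0
G(4) = mex{0,2} = 1
G(5) = mex{1,0} = 2
G(6) = mex{2,1,0} = 3
G(7) = mex{3,2,1} = 0
G(8) = mex{0,3,2} = 1
G(9) = mex{1,0,0} = 2
G(10) = mex{2,1,1} = 0
G(11) = mex{0,2,2} = 1
G(12) = mex{1,0,3} = 2
G(13) = mex{2,1,0} = 3
G(14) = mex{3,2,1} = 0
G(15) = mex{0,3,2} = 1
G(16) = mex{1,0,0} = 2
G(17) = mex{2,1,1} = 0
G(18) = mex{0,2,2} = 1
G(19) = mex{1,0,3} = 2
G(20) = mex{2,1,0} = 3
G(21) = mex{3,2,1} = 0
G(22) = mex{0,3,2} = 1
G_B(22) = 1.
Combined Grundy value = 4 ⊕ 1 = 5.
A winning move leaves total XOR = 0, i.e. changes one component's Grundy value g to g ⊕ X where X is the current total.
Heap A: need g' = 4⊕5 = 1. Options: 18−2→G=3, 18−3→G=2, 18−5→G=1, 18−7→G=0, 18−8→G=0. Hits: 1.
Heap B: need g' = 1⊕5 = 4. Options: 22−1→G=0, 22−2→G=3, 22−6→G=2. Hits: 0.

1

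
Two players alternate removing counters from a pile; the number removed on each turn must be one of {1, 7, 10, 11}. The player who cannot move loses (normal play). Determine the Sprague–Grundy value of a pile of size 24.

0

G(0) = 0
G(1) = mex{0} = 1
G(2) = mex{1} = 0
G(3) = mex{0} = 1
G(4) = mex{1} = 0
G(5) = mex{0} = 1
G(6) = mex{1} = 0
G(7) = mex{0,0} = 1
G(8) = mex{1,1} = 0
G(9) = mex{0,0} = 1
G(10) = mex{1,1,0} = 2
G(11) = mex{2,0,1,0} = 3
G(12) = mex{3,1,0,1} = 2
G(13) = mex{2,0,1,0} = 3
G(14) = mex{3,1,0,1} = 2
G(15) = mex{2,0,1,0} = 3
G(16) = mex{3,1,0,1} = 2
G(17) = mex{2,2,1,0} = 3
G(18) = mex{3,3,0,1} = 2
G(19) = mex{2,2,1,0} = 3
G(20) = mex{3,3,2,1} = 0
G(21) = mex{0,2,3,2} = 1
G(22) = mex{1,3,2,3} = 0
G(23) = mex{0,2,3,2} = 1
G(24) = mex{1,3,2,3} = 0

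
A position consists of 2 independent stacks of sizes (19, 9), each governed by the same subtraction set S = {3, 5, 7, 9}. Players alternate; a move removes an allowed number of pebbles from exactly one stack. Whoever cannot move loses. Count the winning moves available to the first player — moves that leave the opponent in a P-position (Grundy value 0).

2

All stacks use S = {3, 5, 7, 9}:
G(0) = 0
G(1) = mex{} = 0
G(2) = mex{} = 0
G(3) = mex{0} = 1
G(4) = mex{0} = 1
G(5) = mex{0,0} = 1
G(6) = mex{1,0} = 2
G(7) = mex{1,0,0} = 2
G(8) = mex{1,1,0} = 2
G(9) = mex{2,1,0,0} = 3
G(10) = mex{2,1,1,0} = 3
G(11) = mex{2,2,1,0} = 3
G(12) = mex{3,2,1,1} = 0
G(13) = mex{3,2,2,1} = 0
G(14) = mex{3,3,2,1} = 0
G(15) = mex{0,3,2,2} = 1
G(16) = mex{0,3,3,2} = 1
G(17) = mex{0,0,3,2} = 1
G(18) = mex{1,0,3,3} = 2
G(19) = mex{1,0,0,3} = 2
Stack A: G(19) = 2.
Stack B: G(9) = 3.
Combined Grundy value = 2 ⊕ 3 = 1.
A winning move leaves total XOR = 0, i.e. changes one component's Grundy value g to g ⊕ X where X is the current total.
Stack A: need g' = 2⊕1 = 3. Options: 19−3→G=1, 19−5→G=0, 19−7→G=0, 19−9→G=3. Hits: 1.
Stack B: need g' = 3⊕1 = 2. Options: 9−3→G=2, 9−5→G=1, 9−7→G=0, 9−9→G=0. Hits: 1.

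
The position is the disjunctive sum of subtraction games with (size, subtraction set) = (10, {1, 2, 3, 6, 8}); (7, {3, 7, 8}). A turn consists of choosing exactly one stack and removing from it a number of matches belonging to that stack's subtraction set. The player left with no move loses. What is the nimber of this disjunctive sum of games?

3

Stack A, S = {1, 2, 3, 6, 8}:
n :  0  1  2  3  4  5  6  7  8  9 10
G :  0  1  2  3  0  1  2  3  4  0  1
G_A(10) = 1.
Stack B, S = {3, 7, 8}:
n : 0 1 2 3 4 5 6 7
G : 0 0 0 1 1 1 0 2
G_B(7) = 2.
Combined Grundy value = 1 ⊕ 2 = 3.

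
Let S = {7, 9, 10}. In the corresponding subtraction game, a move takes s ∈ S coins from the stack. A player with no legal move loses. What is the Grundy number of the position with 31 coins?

2

G(0) = 0
G(1) = mex{} = 0
G(2) = mex{} = 0
G(3) = mex{} = 0
G(4) = mex{} = 0
G(5) = mex{} = 0
G(6) = mex{} = 0
G(7) = mex{0} = 1
G(8) = mex{0} = 1
G(9) = mex{0,0} = 1
G(10) = mex{0,0,0} = 1
G(11) = mex{0,0,0} = 1
G(12) = mex{0,0,0} = 1
G(13) = mex{0,0,0} = 1
G(14) = mex{1,0,0} = 2
G(15) = mex{1,0,0} = 2
G(16) = mex{1,1,0} = 2
G(17) = mex{1,1,1} = 0
G(18) = mex{1,1,1} = 0
G(19) = mex{1,1,1} = 0
G(20) = mex{1,1,1} = 0
G(21) = mex{2,1,1} = 0
G(22) = mex{2,1,1} = 0
G(23) = mex{2,2,1} = 0
G(24) = mex{0,2,2} = 1
G(25) = mex{0,2,2} = 1
G(26) = mex{0,0,2} = 1
G(27) = mex{0,0,0} = 1
G(28) = mex{0,0,0} = 1
G(29) = mex{0,0,0} = 1
G(30) = mex{0,0,0} = 1
G(31) = mex{1,0,0} = 2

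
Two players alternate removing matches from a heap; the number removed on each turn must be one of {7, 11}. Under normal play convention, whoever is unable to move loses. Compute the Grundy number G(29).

1

G(0) = 0
G(1) = mex{} = 0
G(2) = mex{} = 0
G(3) = mex{} = 0
G(4) = mex{} = 0
G(5) = mex{} = 0
G(6) = mex{} = 0
G(7) = mex{0} = 1
G(8) = mex{0} = 1
G(9) = mex{0} = 1
G(10) = mex{0} = 1
G(11) = mex{0,0} = 1
G(12) = mex{0,0} = 1
G(13) = mex{0,0} = 1
G(14) = mex{1,0} = 2
G(15) = mex{1,0} = 2
G(16) = mex{1,0} = 2
G(17) = mex{1,0} = 2
G(18) = mex{1,1} = 0
G(19) = mex{1,1} = 0
G(20) = mex{1,1} = 0
G(21) = mex{2,1} = 0
G(22) = mex{2,1} = 0
G(23) = mex{2,1} = 0
G(24) = mex{2,1} = 0
G(25) = mex{0,2} = 1
G(26) = mex{0,2} = 1
G(27) = mex{0,2} = 1
G(28) = mex{0,2} = 1
G(29) = mex{0,0} = 1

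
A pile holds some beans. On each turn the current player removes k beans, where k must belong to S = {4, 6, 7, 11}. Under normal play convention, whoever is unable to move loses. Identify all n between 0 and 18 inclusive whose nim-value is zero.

0, 1, 2, 3, 15, 16, 17, 18

G(0) = 0
G(1) = mex{} = 0
G(2) = mex{} = 0
G(3) = mex{} = 0
G(4) = mex{0} = 1
G(5) = mex{0} = 1
G(6) = mex{0,0} = 1
G(7) = mex{0,0,0} = 1
G(8) = mex{1,0,0} = 2
G(9) = mex{1,0,0} = 2
G(10) = mex{1,1,0} = 2
G(11) = mex{1,1,1,0} = 2
G(12) = mex{2,1,1,0} = 3
G(13) = mex{2,1,1,0} = 3
G(14) = mex{2,2,1,0} = 3
G(15) = mex{2,2,2,1} = 0
G(16) = mex{3,2,2,1} = 0
G(17) = mex{3,2,2,1} = 0
G(18) = mex{3,3,2,1} = 0
P-positions are exactly the n with G(n) = 0.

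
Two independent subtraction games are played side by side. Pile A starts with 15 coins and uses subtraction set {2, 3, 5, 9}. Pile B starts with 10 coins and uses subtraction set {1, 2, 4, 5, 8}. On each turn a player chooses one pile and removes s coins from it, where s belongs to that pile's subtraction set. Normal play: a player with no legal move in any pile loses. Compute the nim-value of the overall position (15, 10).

1

Pile A, S = {2, 3, 5, 9}:
G(0) = 0
G(1) = mex{} = 0
G(2) = mex{0} = 1
G(3) = mex{0,0} = 1
G(4) = mex{1,0} = 2
G(5) = mex{1,1,0} = 2
G(6) = mex{2,1,0} = 3
G(7) = mex{2,2,1} = 0
G(8) = mex{3,2,1} = 0
G(9) = mex{0,3,2,0} = 1
G(10) = mex{0,0,2,0} = 1
G(11) = mex{1,0,3,1} = 2
G(12) = mex{1,1,0,1} = 2
G(13) = mex{2,1,0,2} = 3
G(14) = mex{2,2,1,2} = 0
G(15) = mex{3,2,1,3} = 0
G_A(15) = 0.
Pile B, S = {1, 2, 4, 5, 8}:
G(0) = 0
G(1) = mex{0} = 1
G(2) = mex{1,0} = 2
G(3) = mex{2,1} = 0
G(4) = mex{0,2,0} = 1
G(5) = mex{1,0,1,0} = 2
G(6) = mex{2,1,2,1} = 0
G(7) = mex{0,2,0,2} = 1
G(8) = mex{1,0,1,0,0} = 2
G(9) = mex{2,1,2,1,1} = 0
G(10) = mex{0,2,0,2,2} = 1
G_B(10) = 1.
Combined Grundy value = 0 ⊕ 1 = 1.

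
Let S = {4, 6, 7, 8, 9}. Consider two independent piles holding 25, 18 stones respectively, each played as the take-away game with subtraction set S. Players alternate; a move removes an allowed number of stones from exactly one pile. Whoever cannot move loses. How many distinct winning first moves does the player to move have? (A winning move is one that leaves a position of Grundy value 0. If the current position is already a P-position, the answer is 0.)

4

All piles use S = {4, 6, 7, 8, 9}:
n :  0  1  2  3  4  5  6  7  8  9 10 11 12 13 14 15 16 17 18 19 20 21 22 23 24 25
G :  0  0  0  0  1  1  1  1  2  2  2  2  3  0  0  0  0  1  1  1  1  2  2  2  2  3
Pile A: G(25) = 3.
Pile B: G(18) = 1.
Combined Grundy value = 3 ⊕ 1 = 2.
A winning move leaves total XOR = 0, i.e. changes one component's Grundy value g to g ⊕ X where X is the current total.
Pile A: need g' = 3⊕2 = 1. Options: 25−4→G=2, 25−6→G=1, 25−7→G=1, 25−8→G=1, 25−9→G=0. Hits: 3.
Pile B: need g' = 1⊕2 = 3. Options: 18−4→G=0, 18−6→G=3, 18−7→G=2, 18−8→G=2, 18−9→G=2. Hits: 1.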